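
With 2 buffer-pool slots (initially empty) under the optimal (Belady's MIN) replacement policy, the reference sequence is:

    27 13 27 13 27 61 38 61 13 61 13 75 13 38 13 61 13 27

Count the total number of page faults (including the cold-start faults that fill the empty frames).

27 → fault, frames {27}
13 → fault, frames {27,13}
27 → hit
13 → hit
27 → hit
61 → fault, evict 27, frames {13,61}
38 → fault, evict 13, frames {61,38}
61 → hit
13 → fault, evict 38, frames {61,13}
61 → hit
13 → hit
75 → fault, evict 61, frames {13,75}
13 → hit
38 → fault, evict 75, frames {13,38}
13 → hit
61 → fault, evict 38, frames {13,61}
13 → hit
27 → fault, evict 61, frames {13,27}
Page faults: 9.

9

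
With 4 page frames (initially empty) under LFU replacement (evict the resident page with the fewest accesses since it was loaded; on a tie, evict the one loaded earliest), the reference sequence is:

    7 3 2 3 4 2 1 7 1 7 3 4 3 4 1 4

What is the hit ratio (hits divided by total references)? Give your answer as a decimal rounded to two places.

0.56

7 → fault, frames (7)
3 → fault, frames (7 3)
2 → fault, frames (7 3 2)
3 → hit
4 → fault, frames (7 3 2 4)
2 → hit
1 → fault, evict 7, frames (3 2 4 1)
7 → fault, evict 4, frames (3 2 1 7)
1 → hit
7 → hit
3 → hit
4 → fault, evict 2, frames (3 1 7 4)
3 → hit
4 → hit
1 → hit
4 → hit
Hits: 9 of 16 references → 9/16 = 0.5625.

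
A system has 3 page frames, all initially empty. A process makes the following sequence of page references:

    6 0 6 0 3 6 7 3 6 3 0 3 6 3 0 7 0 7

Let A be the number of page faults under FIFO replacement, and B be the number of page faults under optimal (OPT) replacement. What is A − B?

2

Under FIFO: F F . . F . F . F . F F . . . F . . → 8 faults.
Under OPT: F F . . F . F . . . F . . . . F . . → 6 faults.
A − B = 8 − 6 = 2.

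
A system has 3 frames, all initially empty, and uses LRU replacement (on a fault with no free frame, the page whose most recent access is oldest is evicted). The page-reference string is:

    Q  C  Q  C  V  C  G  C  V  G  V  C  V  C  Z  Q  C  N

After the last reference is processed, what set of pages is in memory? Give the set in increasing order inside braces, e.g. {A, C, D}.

Q → fault, frames [Q]
C → fault, frames [Q, C]
Q → hit
C → hit
V → fault, frames [Q, C, V]
C → hit
G → fault, evict Q, frames [V, C, G]
C → hit
V → hit
G → hit
V → hit
C → hit
V → hit
C → hit
Z → fault, evict G, frames [V, C, Z]
Q → fault, evict V, frames [C, Z, Q]
C → hit
N → fault, evict Z, frames [Q, C, N]

{C, N, Q}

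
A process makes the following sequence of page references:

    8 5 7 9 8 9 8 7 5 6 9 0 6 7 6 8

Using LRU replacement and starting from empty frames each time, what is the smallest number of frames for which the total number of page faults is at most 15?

2

f=1: 16 faults
f=2: 13 faults
f=3: 11 faults
f=4: 9 faults
f=5: 7 faults
f=6: 6 faults
Smallest f with faults ≤ 15 is 2.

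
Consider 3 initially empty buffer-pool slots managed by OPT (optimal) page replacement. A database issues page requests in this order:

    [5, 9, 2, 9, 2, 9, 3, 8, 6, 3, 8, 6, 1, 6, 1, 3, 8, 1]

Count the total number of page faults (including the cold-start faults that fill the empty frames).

8

5 → fault, frames [5]
9 → fault, frames [5, 9]
2 → fault, frames [5, 9, 2]
9 → hit
2 → hit
9 → hit
3 → fault, evict 2, frames [5, 9, 3]
8 → fault, evict 9, frames [5, 3, 8]
6 → fault, evict 5, frames [3, 8, 6]
3 → hit
8 → hit
6 → hit
1 → fault, evict 8, frames [3, 6, 1]
6 → hit
1 → hit
3 → hit
8 → fault, evict 6, frames [3, 1, 8]
1 → hit
Page faults: 8.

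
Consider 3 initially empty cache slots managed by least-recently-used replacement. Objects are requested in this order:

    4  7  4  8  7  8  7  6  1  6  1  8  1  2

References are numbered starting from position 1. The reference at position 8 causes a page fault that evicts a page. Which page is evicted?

pos 1: 4 -> fault, frames [4]
pos 2: 7 -> fault, frames [4, 7]
pos 3: 4 -> hit
pos 4: 8 -> fault, frames [7, 4, 8]
pos 5: 7 -> hit
pos 6: 8 -> hit
pos 7: 7 -> hit
pos 8: 6 -> fault, evict 4, frames [8, 7, 6]
At position 8, page 4 is evicted.

4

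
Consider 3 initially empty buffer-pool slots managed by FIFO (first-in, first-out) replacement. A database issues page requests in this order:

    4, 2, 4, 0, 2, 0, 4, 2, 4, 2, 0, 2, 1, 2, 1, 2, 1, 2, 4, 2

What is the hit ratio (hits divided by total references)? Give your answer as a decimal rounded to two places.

4 → miss, frames [4]
2 → miss, frames [4, 2]
4 → hit
0 → miss, frames [4, 2, 0]
2 → hit
0 → hit
4 → hit
2 → hit
4 → hit
2 → hit
0 → hit
2 → hit
1 → miss, evict 4, frames [2, 0, 1]
2 → hit
1 → hit
2 → hit
1 → hit
2 → hit
4 → miss, evict 2, frames [0, 1, 4]
2 → miss, evict 0, frames [1, 4, 2]
Hits: 14 of 20 references → 14/20 = 0.7000.

0.70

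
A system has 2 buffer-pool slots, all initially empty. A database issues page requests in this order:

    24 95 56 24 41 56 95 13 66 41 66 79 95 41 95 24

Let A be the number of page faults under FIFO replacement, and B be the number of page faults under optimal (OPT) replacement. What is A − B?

4

Under FIFO: F F F F F F F F F F . F F F . F → 14 faults.
Under OPT: F F F . F . F F F . . F F . . F → 10 faults.
A − B = 14 − 10 = 4.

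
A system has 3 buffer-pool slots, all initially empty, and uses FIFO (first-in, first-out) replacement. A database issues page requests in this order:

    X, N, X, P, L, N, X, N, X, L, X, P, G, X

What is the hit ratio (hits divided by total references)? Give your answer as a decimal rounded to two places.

0.36

X -> miss, frames [X]
N -> miss, frames [X, N]
X -> hit
P -> miss, frames [X, N, P]
L -> miss, evict X, frames [N, P, L]
N -> hit
X -> miss, evict N, frames [P, L, X]
N -> miss, evict P, frames [L, X, N]
X -> hit
L -> hit
X -> hit
P -> miss, evict L, frames [X, N, P]
G -> miss, evict X, frames [N, P, G]
X -> miss, evict N, frames [P, G, X]
Hits: 5 of 14 references → 5/14 = 0.3571.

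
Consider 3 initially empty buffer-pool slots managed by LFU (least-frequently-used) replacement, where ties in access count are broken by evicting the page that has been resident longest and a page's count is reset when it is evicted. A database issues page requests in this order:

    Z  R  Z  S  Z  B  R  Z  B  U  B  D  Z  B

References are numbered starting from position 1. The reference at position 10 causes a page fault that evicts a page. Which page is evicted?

R

pos 1: Z -> miss, frames (Z)
pos 2: R -> miss, frames (Z R)
pos 3: Z -> hit
pos 4: S -> miss, frames (Z R S)
pos 5: Z -> hit
pos 6: B -> miss, evict R, frames (Z S B)
pos 7: R -> miss, evict S, frames (Z B R)
pos 8: Z -> hit
pos 9: B -> hit
pos 10: U -> miss, evict R, frames (Z B U)
At position 10, page R is evicted.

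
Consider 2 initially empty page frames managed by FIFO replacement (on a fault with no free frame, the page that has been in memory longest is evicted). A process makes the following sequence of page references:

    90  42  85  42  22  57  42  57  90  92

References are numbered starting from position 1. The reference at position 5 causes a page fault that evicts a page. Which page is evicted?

42

pos 1: 90 → fault, frames [90]
pos 2: 42 → fault, frames [90, 42]
pos 3: 85 → fault, evict 90, frames [42, 85]
pos 4: 42 → hit
pos 5: 22 → fault, evict 42, frames [85, 22]
At position 5, page 42 is evicted.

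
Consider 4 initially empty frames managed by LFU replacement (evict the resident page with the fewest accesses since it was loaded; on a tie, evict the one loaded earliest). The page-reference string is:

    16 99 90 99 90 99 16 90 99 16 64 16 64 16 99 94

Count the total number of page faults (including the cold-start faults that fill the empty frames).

5

16: fault, frames (16)
99: fault, frames (16 99)
90: fault, frames (16 99 90)
99: hit
90: hit
99: hit
16: hit
90: hit
99: hit
16: hit
64: fault, frames (16 99 90 64)
16: hit
64: hit
16: hit
99: hit
94: fault, evict 64, frames (16 99 90 94)
Page faults: 5.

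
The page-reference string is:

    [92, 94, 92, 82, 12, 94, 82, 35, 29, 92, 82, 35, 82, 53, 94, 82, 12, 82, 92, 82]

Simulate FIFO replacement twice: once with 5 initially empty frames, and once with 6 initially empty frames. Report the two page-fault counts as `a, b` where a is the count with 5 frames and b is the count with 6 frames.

5 frames: F F . F F . . F F F . . . F F F F . . . → 11 faults.
6 frames: F F . F F . . F F . . . . F . . . . F . → 8 faults.
8 < 11: adding a frame reduced faults, as is typical.

11, 8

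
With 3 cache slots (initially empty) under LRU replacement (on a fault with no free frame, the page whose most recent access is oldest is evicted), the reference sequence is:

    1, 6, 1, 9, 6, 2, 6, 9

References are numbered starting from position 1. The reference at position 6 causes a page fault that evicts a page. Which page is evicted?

1

pos 1: 1 → fault, frames (1)
pos 2: 6 → fault, frames (1 6)
pos 3: 1 → hit
pos 4: 9 → fault, frames (6 1 9)
pos 5: 6 → hit
pos 6: 2 → fault, evict 1, frames (9 6 2)
At position 6, page 1 is evicted.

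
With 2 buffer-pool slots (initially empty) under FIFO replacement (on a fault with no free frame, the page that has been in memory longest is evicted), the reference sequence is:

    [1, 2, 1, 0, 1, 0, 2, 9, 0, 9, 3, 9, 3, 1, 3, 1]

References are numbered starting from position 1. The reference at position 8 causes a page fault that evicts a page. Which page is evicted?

1

pos 1: 1: miss, frames {1}
pos 2: 2: miss, frames {1,2}
pos 3: 1: hit
pos 4: 0: miss, evict 1, frames {2,0}
pos 5: 1: miss, evict 2, frames {0,1}
pos 6: 0: hit
pos 7: 2: miss, evict 0, frames {1,2}
pos 8: 9: miss, evict 1, frames {2,9}
At position 8, page 1 is evicted.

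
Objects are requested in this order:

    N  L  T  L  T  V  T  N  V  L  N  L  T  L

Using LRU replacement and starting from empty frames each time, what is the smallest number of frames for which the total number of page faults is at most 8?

f=1: 14 faults
f=2: 9 faults
f=3: 7 faults
f=4: 4 faults
Smallest f with faults ≤ 8 is 3.

3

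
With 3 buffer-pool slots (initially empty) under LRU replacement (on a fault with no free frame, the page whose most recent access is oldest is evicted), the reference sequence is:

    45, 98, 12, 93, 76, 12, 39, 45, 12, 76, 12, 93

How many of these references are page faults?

45 → miss, frames (45)
98 → miss, frames (45 98)
12 → miss, frames (45 98 12)
93 → miss, evict 45, frames (98 12 93)
76 → miss, evict 98, frames (12 93 76)
12 → hit
39 → miss, evict 93, frames (76 12 39)
45 → miss, evict 76, frames (12 39 45)
12 → hit
76 → miss, evict 39, frames (45 12 76)
12 → hit
93 → miss, evict 45, frames (76 12 93)
Page faults: 9.

9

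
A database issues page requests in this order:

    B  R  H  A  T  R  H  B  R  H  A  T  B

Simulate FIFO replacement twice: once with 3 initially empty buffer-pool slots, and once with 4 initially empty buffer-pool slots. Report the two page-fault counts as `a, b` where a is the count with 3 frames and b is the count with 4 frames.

10, 11

3 frames: F F F F F F F F . . F F . → 10 faults.
4 frames: F F F F F . . F F F F F F → 11 faults.
11 > 10: adding a frame increased faults — Belady's anomaly.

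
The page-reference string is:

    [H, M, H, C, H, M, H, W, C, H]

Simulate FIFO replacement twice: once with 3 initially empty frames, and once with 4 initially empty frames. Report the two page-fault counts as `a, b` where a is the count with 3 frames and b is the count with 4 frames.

3 frames: F F . F . . . F . F → 5 faults.
4 frames: F F . F . . . F . . → 4 faults.
4 < 5: adding a frame reduced faults, as is typical.

5, 4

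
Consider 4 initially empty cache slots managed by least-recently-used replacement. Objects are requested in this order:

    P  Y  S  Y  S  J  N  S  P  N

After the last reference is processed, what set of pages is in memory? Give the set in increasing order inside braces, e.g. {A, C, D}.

{J, N, P, S}

P: miss, frames (P)
Y: miss, frames (P Y)
S: miss, frames (P Y S)
Y: hit
S: hit
J: miss, frames (P Y S J)
N: miss, evict P, frames (Y S J N)
S: hit
P: miss, evict Y, frames (J N S P)
N: hit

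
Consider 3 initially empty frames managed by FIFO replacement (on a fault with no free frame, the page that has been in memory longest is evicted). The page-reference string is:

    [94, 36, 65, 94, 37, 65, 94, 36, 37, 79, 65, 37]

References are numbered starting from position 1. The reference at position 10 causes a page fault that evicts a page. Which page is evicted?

pos 1: 94: miss, frames {94}
pos 2: 36: miss, frames {94,36}
pos 3: 65: miss, frames {94,36,65}
pos 4: 94: hit
pos 5: 37: miss, evict 94, frames {36,65,37}
pos 6: 65: hit
pos 7: 94: miss, evict 36, frames {65,37,94}
pos 8: 36: miss, evict 65, frames {37,94,36}
pos 9: 37: hit
pos 10: 79: miss, evict 37, frames {94,36,79}
At position 10, page 37 is evicted.

37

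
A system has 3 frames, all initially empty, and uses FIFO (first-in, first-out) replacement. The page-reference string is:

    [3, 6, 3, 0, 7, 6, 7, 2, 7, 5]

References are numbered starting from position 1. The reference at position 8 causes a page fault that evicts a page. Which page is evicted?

6

pos 1: 3 -> miss, frames (3)
pos 2: 6 -> miss, frames (3 6)
pos 3: 3 -> hit
pos 4: 0 -> miss, frames (3 6 0)
pos 5: 7 -> miss, evict 3, frames (6 0 7)
pos 6: 6 -> hit
pos 7: 7 -> hit
pos 8: 2 -> miss, evict 6, frames (0 7 2)
At position 8, page 6 is evicted.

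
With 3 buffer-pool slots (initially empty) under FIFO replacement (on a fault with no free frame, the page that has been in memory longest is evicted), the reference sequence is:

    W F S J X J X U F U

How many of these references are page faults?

W → miss, frames [W]
F → miss, frames [W, F]
S → miss, frames [W, F, S]
J → miss, evict W, frames [F, S, J]
X → miss, evict F, frames [S, J, X]
J → hit
X → hit
U → miss, evict S, frames [J, X, U]
F → miss, evict J, frames [X, U, F]
U → hit
Page faults: 7.

7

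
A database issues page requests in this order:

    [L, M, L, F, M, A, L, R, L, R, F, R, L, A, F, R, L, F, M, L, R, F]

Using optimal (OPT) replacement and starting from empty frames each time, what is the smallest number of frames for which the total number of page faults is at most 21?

2

f=1: 22 faults
f=2: 14 faults
f=3: 9 faults
f=4: 6 faults
f=5: 5 faults
Smallest f with faults ≤ 21 is 2.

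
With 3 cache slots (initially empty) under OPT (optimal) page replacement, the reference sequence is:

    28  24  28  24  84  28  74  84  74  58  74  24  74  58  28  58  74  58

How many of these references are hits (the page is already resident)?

12

28 → fault, frames [28]
24 → fault, frames [28, 24]
28 → hit
24 → hit
84 → fault, frames [28, 24, 84]
28 → hit
74 → fault, evict 28, frames [24, 84, 74]
84 → hit
74 → hit
58 → fault, evict 84, frames [24, 74, 58]
74 → hit
24 → hit
74 → hit
58 → hit
28 → fault, evict 24, frames [74, 58, 28]
58 → hit
74 → hit
58 → hit
Hits: 12.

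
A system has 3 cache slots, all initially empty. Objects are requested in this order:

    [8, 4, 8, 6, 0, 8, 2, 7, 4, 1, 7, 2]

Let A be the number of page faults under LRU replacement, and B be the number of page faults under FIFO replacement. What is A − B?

Under LRU: F F . F F . F F F F . F → 9 faults.
Under FIFO: F F . F F F F F F F . F → 10 faults.
A − B = 9 − 10 = -1.

-1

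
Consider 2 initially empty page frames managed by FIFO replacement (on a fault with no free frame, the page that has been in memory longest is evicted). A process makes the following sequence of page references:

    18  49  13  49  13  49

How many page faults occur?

3

18 -> fault, frames (18)
49 -> fault, frames (18 49)
13 -> fault, evict 18, frames (49 13)
49 -> hit
13 -> hit
49 -> hit
Page faults: 3.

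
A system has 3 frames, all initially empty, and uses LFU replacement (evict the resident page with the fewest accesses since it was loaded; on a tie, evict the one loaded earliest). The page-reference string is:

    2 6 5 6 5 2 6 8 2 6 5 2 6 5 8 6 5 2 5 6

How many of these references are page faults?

2: miss, frames [2]
6: miss, frames [2, 6]
5: miss, frames [2, 6, 5]
6: hit
5: hit
2: hit
6: hit
8: miss, evict 2, frames [6, 5, 8]
2: miss, evict 8, frames [6, 5, 2]
6: hit
5: hit
2: hit
6: hit
5: hit
8: miss, evict 2, frames [6, 5, 8]
6: hit
5: hit
2: miss, evict 8, frames [6, 5, 2]
5: hit
6: hit
Page faults: 7.

7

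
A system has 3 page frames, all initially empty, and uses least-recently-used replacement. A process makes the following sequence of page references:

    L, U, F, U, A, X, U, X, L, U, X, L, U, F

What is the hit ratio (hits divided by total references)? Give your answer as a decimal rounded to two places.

0.50

L: miss, frames (L)
U: miss, frames (L U)
F: miss, frames (L U F)
U: hit
A: miss, evict L, frames (F U A)
X: miss, evict F, frames (U A X)
U: hit
X: hit
L: miss, evict A, frames (U X L)
U: hit
X: hit
L: hit
U: hit
F: miss, evict X, frames (L U F)
Hits: 7 of 14 references → 7/14 = 0.5000.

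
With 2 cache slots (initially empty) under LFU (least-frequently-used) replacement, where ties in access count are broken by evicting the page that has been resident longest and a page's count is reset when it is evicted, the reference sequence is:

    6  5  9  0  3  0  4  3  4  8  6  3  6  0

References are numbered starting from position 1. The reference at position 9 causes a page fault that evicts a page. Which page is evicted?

pos 1: 6 -> miss, frames (6)
pos 2: 5 -> miss, frames (6 5)
pos 3: 9 -> miss, evict 6, frames (5 9)
pos 4: 0 -> miss, evict 5, frames (9 0)
pos 5: 3 -> miss, evict 9, frames (0 3)
pos 6: 0 -> hit
pos 7: 4 -> miss, evict 3, frames (0 4)
pos 8: 3 -> miss, evict 4, frames (0 3)
pos 9: 4 -> miss, evict 3, frames (0 4)
At position 9, page 3 is evicted.

3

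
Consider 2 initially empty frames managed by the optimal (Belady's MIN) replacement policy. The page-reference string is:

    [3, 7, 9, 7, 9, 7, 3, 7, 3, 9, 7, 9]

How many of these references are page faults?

3 -> fault, frames [3]
7 -> fault, frames [3, 7]
9 -> fault, evict 3, frames [7, 9]
7 -> hit
9 -> hit
7 -> hit
3 -> fault, evict 9, frames [7, 3]
7 -> hit
3 -> hit
9 -> fault, evict 3, frames [7, 9]
7 -> hit
9 -> hit
Page faults: 5.

5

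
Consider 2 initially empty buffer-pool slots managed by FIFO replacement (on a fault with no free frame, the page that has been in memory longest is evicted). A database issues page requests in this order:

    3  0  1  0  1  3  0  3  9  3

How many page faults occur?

3 -> miss, frames {3}
0 -> miss, frames {3,0}
1 -> miss, evict 3, frames {0,1}
0 -> hit
1 -> hit
3 -> miss, evict 0, frames {1,3}
0 -> miss, evict 1, frames {3,0}
3 -> hit
9 -> miss, evict 3, frames {0,9}
3 -> miss, evict 0, frames {9,3}
Page faults: 7.

7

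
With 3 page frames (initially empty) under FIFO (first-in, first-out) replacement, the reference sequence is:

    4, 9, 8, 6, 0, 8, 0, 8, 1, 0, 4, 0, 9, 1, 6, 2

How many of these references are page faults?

10

4 → miss, frames [4]
9 → miss, frames [4, 9]
8 → miss, frames [4, 9, 8]
6 → miss, evict 4, frames [9, 8, 6]
0 → miss, evict 9, frames [8, 6, 0]
8 → hit
0 → hit
8 → hit
1 → miss, evict 8, frames [6, 0, 1]
0 → hit
4 → miss, evict 6, frames [0, 1, 4]
0 → hit
9 → miss, evict 0, frames [1, 4, 9]
1 → hit
6 → miss, evict 1, frames [4, 9, 6]
2 → miss, evict 4, frames [9, 6, 2]
Page faults: 10.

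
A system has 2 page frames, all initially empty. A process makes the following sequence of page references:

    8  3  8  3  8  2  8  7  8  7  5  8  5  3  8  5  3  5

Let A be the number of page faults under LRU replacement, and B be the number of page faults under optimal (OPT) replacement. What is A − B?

Under LRU: F F . . . F . F . . F F . F F F F . → 10 faults.
Under OPT: F F . . . F . F . . F . . F . F . . → 7 faults.
A − B = 10 − 7 = 3.

3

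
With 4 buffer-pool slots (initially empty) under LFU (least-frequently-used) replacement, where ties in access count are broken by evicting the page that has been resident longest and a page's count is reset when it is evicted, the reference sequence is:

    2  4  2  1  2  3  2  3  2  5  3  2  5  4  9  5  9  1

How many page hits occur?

2 -> fault, frames {2}
4 -> fault, frames {2,4}
2 -> hit
1 -> fault, frames {2,4,1}
2 -> hit
3 -> fault, frames {2,4,1,3}
2 -> hit
3 -> hit
2 -> hit
5 -> fault, evict 4, frames {2,1,3,5}
3 -> hit
2 -> hit
5 -> hit
4 -> fault, evict 1, frames {2,3,5,4}
9 -> fault, evict 4, frames {2,3,5,9}
5 -> hit
9 -> hit
1 -> fault, evict 9, frames {2,3,5,1}
Hits: 10.

10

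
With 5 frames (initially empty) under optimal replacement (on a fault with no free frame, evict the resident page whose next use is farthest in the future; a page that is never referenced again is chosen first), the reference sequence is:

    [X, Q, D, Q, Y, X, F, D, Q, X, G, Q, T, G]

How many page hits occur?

X: miss, frames [X]
Q: miss, frames [X, Q]
D: miss, frames [X, Q, D]
Q: hit
Y: miss, frames [X, Q, D, Y]
X: hit
F: miss, frames [X, Q, D, Y, F]
D: hit
Q: hit
X: hit
G: miss, evict F, frames [X, Q, D, Y, G]
Q: hit
T: miss, evict Y, frames [X, Q, D, G, T]
G: hit
Hits: 7.

7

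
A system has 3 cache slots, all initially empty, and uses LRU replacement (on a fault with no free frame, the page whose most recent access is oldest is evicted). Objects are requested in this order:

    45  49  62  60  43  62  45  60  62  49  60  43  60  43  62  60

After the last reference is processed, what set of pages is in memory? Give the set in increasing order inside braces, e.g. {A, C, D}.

{43, 60, 62}

45 → fault, frames (45)
49 → fault, frames (45 49)
62 → fault, frames (45 49 62)
60 → fault, evict 45, frames (49 62 60)
43 → fault, evict 49, frames (62 60 43)
62 → hit
45 → fault, evict 60, frames (43 62 45)
60 → fault, evict 43, frames (62 45 60)
62 → hit
49 → fault, evict 45, frames (60 62 49)
60 → hit
43 → fault, evict 62, frames (49 60 43)
60 → hit
43 → hit
62 → fault, evict 49, frames (60 43 62)
60 → hit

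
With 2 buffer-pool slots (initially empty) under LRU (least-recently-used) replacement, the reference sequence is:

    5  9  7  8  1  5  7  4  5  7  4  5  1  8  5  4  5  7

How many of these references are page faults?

17

5 -> fault, frames (5)
9 -> fault, frames (5 9)
7 -> fault, evict 5, frames (9 7)
8 -> fault, evict 9, frames (7 8)
1 -> fault, evict 7, frames (8 1)
5 -> fault, evict 8, frames (1 5)
7 -> fault, evict 1, frames (5 7)
4 -> fault, evict 5, frames (7 4)
5 -> fault, evict 7, frames (4 5)
7 -> fault, evict 4, frames (5 7)
4 -> fault, evict 5, frames (7 4)
5 -> fault, evict 7, frames (4 5)
1 -> fault, evict 4, frames (5 1)
8 -> fault, evict 5, frames (1 8)
5 -> fault, evict 1, frames (8 5)
4 -> fault, evict 8, frames (5 4)
5 -> hit
7 -> fault, evict 4, frames (5 7)
Page faults: 17.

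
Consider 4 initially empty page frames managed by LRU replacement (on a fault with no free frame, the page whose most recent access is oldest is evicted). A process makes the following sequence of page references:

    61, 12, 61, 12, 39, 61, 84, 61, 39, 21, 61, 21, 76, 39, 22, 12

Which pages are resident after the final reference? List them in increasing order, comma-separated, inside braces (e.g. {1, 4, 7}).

{12, 22, 39, 76}

61 → fault, frames {61}
12 → fault, frames {61,12}
61 → hit
12 → hit
39 → fault, frames {61,12,39}
61 → hit
84 → fault, frames {12,39,61,84}
61 → hit
39 → hit
21 → fault, evict 12, frames {84,61,39,21}
61 → hit
21 → hit
76 → fault, evict 84, frames {39,61,21,76}
39 → hit
22 → fault, evict 61, frames {21,76,39,22}
12 → fault, evict 21, frames {76,39,22,12}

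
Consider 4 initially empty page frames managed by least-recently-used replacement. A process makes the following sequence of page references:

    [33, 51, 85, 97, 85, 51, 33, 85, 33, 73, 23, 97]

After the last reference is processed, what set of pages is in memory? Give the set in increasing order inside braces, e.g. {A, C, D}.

{23, 33, 73, 97}

33 → miss, frames {33}
51 → miss, frames {33,51}
85 → miss, frames {33,51,85}
97 → miss, frames {33,51,85,97}
85 → hit
51 → hit
33 → hit
85 → hit
33 → hit
73 → miss, evict 97, frames {51,85,33,73}
23 → miss, evict 51, frames {85,33,73,23}
97 → miss, evict 85, frames {33,73,23,97}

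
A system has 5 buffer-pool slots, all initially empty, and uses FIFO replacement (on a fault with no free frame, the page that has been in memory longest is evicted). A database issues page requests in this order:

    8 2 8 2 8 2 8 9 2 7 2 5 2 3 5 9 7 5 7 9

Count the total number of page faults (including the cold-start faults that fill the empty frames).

6

8 → miss, frames (8)
2 → miss, frames (8 2)
8 → hit
2 → hit
8 → hit
2 → hit
8 → hit
9 → miss, frames (8 2 9)
2 → hit
7 → miss, frames (8 2 9 7)
2 → hit
5 → miss, frames (8 2 9 7 5)
2 → hit
3 → miss, evict 8, frames (2 9 7 5 3)
5 → hit
9 → hit
7 → hit
5 → hit
7 → hit
9 → hit
Page faults: 6.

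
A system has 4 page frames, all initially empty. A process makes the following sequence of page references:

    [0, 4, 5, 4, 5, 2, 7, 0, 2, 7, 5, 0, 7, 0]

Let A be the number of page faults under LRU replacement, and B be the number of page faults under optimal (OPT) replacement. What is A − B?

1

Under LRU: F F F . . F F F . . . . . . → 6 faults.
Under OPT: F F F . . F F . . . . . . . → 5 faults.
A − B = 6 − 5 = 1.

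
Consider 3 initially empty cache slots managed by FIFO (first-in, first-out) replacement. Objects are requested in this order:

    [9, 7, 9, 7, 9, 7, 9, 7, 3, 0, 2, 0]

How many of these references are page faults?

9: miss, frames {9}
7: miss, frames {9,7}
9: hit
7: hit
9: hit
7: hit
9: hit
7: hit
3: miss, frames {9,7,3}
0: miss, evict 9, frames {7,3,0}
2: miss, evict 7, frames {3,0,2}
0: hit
Page faults: 5.

5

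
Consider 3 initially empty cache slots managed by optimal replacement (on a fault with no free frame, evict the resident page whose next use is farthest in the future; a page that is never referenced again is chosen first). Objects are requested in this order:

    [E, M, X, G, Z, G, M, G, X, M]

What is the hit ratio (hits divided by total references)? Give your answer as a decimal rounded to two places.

0.40

E -> miss, frames [E]
M -> miss, frames [E, M]
X -> miss, frames [E, M, X]
G -> miss, evict E, frames [M, X, G]
Z -> miss, evict X, frames [M, G, Z]
G -> hit
M -> hit
G -> hit
X -> miss, evict Z, frames [M, G, X]
M -> hit
Hits: 4 of 10 references → 4/10 = 0.4000.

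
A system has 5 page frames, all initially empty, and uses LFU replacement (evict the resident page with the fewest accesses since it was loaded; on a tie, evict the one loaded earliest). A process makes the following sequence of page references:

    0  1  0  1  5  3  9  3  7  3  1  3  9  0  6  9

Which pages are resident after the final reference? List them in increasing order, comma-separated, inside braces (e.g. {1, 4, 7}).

{0, 1, 3, 6, 9}

0: miss, frames {0}
1: miss, frames {0,1}
0: hit
1: hit
5: miss, frames {0,1,5}
3: miss, frames {0,1,5,3}
9: miss, frames {0,1,5,3,9}
3: hit
7: miss, evict 5, frames {0,1,3,9,7}
3: hit
1: hit
3: hit
9: hit
0: hit
6: miss, evict 7, frames {0,1,3,9,6}
9: hit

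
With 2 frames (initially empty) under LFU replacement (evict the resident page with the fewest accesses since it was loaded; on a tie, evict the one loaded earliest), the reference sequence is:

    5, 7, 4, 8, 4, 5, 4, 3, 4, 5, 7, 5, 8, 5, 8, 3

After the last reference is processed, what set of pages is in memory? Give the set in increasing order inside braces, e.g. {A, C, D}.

5 -> miss, frames (5)
7 -> miss, frames (5 7)
4 -> miss, evict 5, frames (7 4)
8 -> miss, evict 7, frames (4 8)
4 -> hit
5 -> miss, evict 8, frames (4 5)
4 -> hit
3 -> miss, evict 5, frames (4 3)
4 -> hit
5 -> miss, evict 3, frames (4 5)
7 -> miss, evict 5, frames (4 7)
5 -> miss, evict 7, frames (4 5)
8 -> miss, evict 5, frames (4 8)
5 -> miss, evict 8, frames (4 5)
8 -> miss, evict 5, frames (4 8)
3 -> miss, evict 8, frames (4 3)

{3, 4}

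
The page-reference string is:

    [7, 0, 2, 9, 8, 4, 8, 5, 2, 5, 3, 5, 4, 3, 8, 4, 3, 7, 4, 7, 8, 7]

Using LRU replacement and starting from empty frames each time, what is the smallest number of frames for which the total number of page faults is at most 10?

f=1: 22 faults
f=2: 17 faults
f=3: 13 faults
f=4: 12 faults
f=5: 9 faults
f=6: 9 faults
f=7: 9 faults
f=8: 8 faults
Smallest f with faults ≤ 10 is 5.

5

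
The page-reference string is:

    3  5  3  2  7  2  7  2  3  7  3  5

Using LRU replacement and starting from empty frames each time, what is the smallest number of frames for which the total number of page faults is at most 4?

4

f=1: 12 faults
f=2: 7 faults
f=3: 5 faults
f=4: 4 faults
Smallest f with faults ≤ 4 is 4.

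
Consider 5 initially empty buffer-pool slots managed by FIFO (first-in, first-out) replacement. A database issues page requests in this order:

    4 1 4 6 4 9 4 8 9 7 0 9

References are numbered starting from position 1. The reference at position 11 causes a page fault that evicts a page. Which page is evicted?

1

pos 1: 4 -> miss, frames {4}
pos 2: 1 -> miss, frames {4,1}
pos 3: 4 -> hit
pos 4: 6 -> miss, frames {4,1,6}
pos 5: 4 -> hit
pos 6: 9 -> miss, frames {4,1,6,9}
pos 7: 4 -> hit
pos 8: 8 -> miss, frames {4,1,6,9,8}
pos 9: 9 -> hit
pos 10: 7 -> miss, evict 4, frames {1,6,9,8,7}
pos 11: 0 -> miss, evict 1, frames {6,9,8,7,0}
At position 11, page 1 is evicted.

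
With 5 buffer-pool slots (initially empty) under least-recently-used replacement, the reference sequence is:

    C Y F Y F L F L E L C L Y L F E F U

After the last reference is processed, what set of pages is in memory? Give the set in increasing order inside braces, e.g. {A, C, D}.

C: miss, frames [C]
Y: miss, frames [C, Y]
F: miss, frames [C, Y, F]
Y: hit
F: hit
L: miss, frames [C, Y, F, L]
F: hit
L: hit
E: miss, frames [C, Y, F, L, E]
L: hit
C: hit
L: hit
Y: hit
L: hit
F: hit
E: hit
F: hit
U: miss, evict C, frames [Y, L, E, F, U]

{E, F, L, U, Y}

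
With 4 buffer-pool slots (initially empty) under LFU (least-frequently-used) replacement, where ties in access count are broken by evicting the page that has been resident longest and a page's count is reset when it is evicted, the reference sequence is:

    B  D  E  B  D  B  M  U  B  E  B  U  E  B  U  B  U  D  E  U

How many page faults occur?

6

B → fault, frames (B)
D → fault, frames (B D)
E → fault, frames (B D E)
B → hit
D → hit
B → hit
M → fault, frames (B D E M)
U → fault, evict E, frames (B D M U)
B → hit
E → fault, evict M, frames (B D U E)
B → hit
U → hit
E → hit
B → hit
U → hit
B → hit
U → hit
D → hit
E → hit
U → hit
Page faults: 6.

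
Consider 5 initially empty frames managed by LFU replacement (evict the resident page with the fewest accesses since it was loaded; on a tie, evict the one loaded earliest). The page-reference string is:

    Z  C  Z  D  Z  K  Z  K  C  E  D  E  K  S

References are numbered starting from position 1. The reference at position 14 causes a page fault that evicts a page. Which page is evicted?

C

pos 1: Z: fault, frames [Z]
pos 2: C: fault, frames [Z, C]
pos 3: Z: hit
pos 4: D: fault, frames [Z, C, D]
pos 5: Z: hit
pos 6: K: fault, frames [Z, C, D, K]
pos 7: Z: hit
pos 8: K: hit
pos 9: C: hit
pos 10: E: fault, frames [Z, C, D, K, E]
pos 11: D: hit
pos 12: E: hit
pos 13: K: hit
pos 14: S: fault, evict C, frames [Z, D, K, E, S]
At position 14, page C is evicted.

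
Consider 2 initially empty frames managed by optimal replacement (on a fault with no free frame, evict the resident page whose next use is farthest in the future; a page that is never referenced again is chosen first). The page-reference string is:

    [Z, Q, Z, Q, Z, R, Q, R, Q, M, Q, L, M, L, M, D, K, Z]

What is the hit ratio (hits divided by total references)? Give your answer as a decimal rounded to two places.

Z → miss, frames (Z)
Q → miss, frames (Z Q)
Z → hit
Q → hit
Z → hit
R → miss, evict Z, frames (Q R)
Q → hit
R → hit
Q → hit
M → miss, evict R, frames (Q M)
Q → hit
L → miss, evict Q, frames (M L)
M → hit
L → hit
M → hit
D → miss, evict L, frames (M D)
K → miss, evict D, frames (M K)
Z → miss, evict K, frames (M Z)
Hits: 10 of 18 references → 10/18 = 0.5556.

0.56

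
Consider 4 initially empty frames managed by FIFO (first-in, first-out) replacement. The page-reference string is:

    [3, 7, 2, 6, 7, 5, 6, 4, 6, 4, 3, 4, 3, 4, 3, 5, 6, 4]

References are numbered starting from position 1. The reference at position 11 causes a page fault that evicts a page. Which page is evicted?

pos 1: 3: fault, frames {3}
pos 2: 7: fault, frames {3,7}
pos 3: 2: fault, frames {3,7,2}
pos 4: 6: fault, frames {3,7,2,6}
pos 5: 7: hit
pos 6: 5: fault, evict 3, frames {7,2,6,5}
pos 7: 6: hit
pos 8: 4: fault, evict 7, frames {2,6,5,4}
pos 9: 6: hit
pos 10: 4: hit
pos 11: 3: fault, evict 2, frames {6,5,4,3}
At position 11, page 2 is evicted.

2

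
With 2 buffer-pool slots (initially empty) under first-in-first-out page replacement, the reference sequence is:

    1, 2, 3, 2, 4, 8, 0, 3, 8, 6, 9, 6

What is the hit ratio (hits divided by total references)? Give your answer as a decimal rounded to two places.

0.17

1: fault, frames (1)
2: fault, frames (1 2)
3: fault, evict 1, frames (2 3)
2: hit
4: fault, evict 2, frames (3 4)
8: fault, evict 3, frames (4 8)
0: fault, evict 4, frames (8 0)
3: fault, evict 8, frames (0 3)
8: fault, evict 0, frames (3 8)
6: fault, evict 3, frames (8 6)
9: fault, evict 8, frames (6 9)
6: hit
Hits: 2 of 12 references → 2/12 = 0.1667.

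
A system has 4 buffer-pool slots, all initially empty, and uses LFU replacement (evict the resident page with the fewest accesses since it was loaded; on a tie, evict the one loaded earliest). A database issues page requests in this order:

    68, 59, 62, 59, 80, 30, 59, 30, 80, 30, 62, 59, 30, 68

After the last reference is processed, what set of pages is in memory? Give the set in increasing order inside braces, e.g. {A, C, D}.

68 -> fault, frames [68]
59 -> fault, frames [68, 59]
62 -> fault, frames [68, 59, 62]
59 -> hit
80 -> fault, frames [68, 59, 62, 80]
30 -> fault, evict 68, frames [59, 62, 80, 30]
59 -> hit
30 -> hit
80 -> hit
30 -> hit
62 -> hit
59 -> hit
30 -> hit
68 -> fault, evict 62, frames [59, 80, 30, 68]

{30, 59, 68, 80}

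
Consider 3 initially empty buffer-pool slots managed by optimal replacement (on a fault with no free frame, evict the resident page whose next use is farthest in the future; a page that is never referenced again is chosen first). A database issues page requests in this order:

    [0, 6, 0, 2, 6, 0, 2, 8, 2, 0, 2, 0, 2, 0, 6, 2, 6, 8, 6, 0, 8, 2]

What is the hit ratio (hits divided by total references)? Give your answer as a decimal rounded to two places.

0.73

0: fault, frames [0]
6: fault, frames [0, 6]
0: hit
2: fault, frames [0, 6, 2]
6: hit
0: hit
2: hit
8: fault, evict 6, frames [0, 2, 8]
2: hit
0: hit
2: hit
0: hit
2: hit
0: hit
6: fault, evict 0, frames [2, 8, 6]
2: hit
6: hit
8: hit
6: hit
0: fault, evict 6, frames [2, 8, 0]
8: hit
2: hit
Hits: 16 of 22 references → 16/22 = 0.7273.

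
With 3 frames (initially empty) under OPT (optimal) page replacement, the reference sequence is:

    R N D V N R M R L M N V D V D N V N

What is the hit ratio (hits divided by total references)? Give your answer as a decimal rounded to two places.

0.56

R: fault, frames (R)
N: fault, frames (R N)
D: fault, frames (R N D)
V: fault, evict D, frames (R N V)
N: hit
R: hit
M: fault, evict V, frames (R N M)
R: hit
L: fault, evict R, frames (N M L)
M: hit
N: hit
V: fault, evict L, frames (N M V)
D: fault, evict M, frames (N V D)
V: hit
D: hit
N: hit
V: hit
N: hit
Hits: 10 of 18 references → 10/18 = 0.5556.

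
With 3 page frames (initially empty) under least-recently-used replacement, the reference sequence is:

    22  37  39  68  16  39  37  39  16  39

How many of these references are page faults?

22: miss, frames [22]
37: miss, frames [22, 37]
39: miss, frames [22, 37, 39]
68: miss, evict 22, frames [37, 39, 68]
16: miss, evict 37, frames [39, 68, 16]
39: hit
37: miss, evict 68, frames [16, 39, 37]
39: hit
16: hit
39: hit
Page faults: 6.

6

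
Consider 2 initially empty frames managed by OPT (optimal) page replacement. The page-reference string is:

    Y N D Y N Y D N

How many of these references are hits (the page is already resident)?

Y: fault, frames {Y}
N: fault, frames {Y,N}
D: fault, evict N, frames {Y,D}
Y: hit
N: fault, evict D, frames {Y,N}
Y: hit
D: fault, evict Y, frames {N,D}
N: hit
Hits: 3.

3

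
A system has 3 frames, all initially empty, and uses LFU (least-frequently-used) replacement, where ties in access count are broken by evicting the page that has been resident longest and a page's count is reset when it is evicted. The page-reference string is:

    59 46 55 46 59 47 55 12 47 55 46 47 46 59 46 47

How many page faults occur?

59 -> fault, frames {59}
46 -> fault, frames {59,46}
55 -> fault, frames {59,46,55}
46 -> hit
59 -> hit
47 -> fault, evict 55, frames {59,46,47}
55 -> fault, evict 47, frames {59,46,55}
12 -> fault, evict 55, frames {59,46,12}
47 -> fault, evict 12, frames {59,46,47}
55 -> fault, evict 47, frames {59,46,55}
46 -> hit
47 -> fault, evict 55, frames {59,46,47}
46 -> hit
59 -> hit
46 -> hit
47 -> hit
Page faults: 9.

9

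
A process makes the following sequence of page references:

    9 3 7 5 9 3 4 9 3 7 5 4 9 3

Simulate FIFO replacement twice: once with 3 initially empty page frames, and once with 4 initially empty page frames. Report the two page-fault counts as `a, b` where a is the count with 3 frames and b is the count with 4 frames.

3 frames: F F F F F F F . . F F . F F → 11 faults.
4 frames: F F F F . . F F F F F F F F → 12 faults.
12 > 11: adding a frame increased faults — Belady's anomaly.

11, 12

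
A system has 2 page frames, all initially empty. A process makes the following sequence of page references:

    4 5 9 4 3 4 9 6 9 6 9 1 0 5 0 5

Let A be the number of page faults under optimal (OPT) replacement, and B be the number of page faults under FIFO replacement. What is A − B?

-1

Under OPT: F F F . F . F F . . . F F F . . → 9 faults.
Under FIFO: F F F F F . F F . . . F F F . . → 10 faults.
A − B = 9 − 10 = -1.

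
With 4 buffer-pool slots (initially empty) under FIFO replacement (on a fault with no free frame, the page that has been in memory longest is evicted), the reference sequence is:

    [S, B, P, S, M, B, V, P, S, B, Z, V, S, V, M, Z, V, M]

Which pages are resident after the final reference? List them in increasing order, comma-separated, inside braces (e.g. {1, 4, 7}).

S → miss, frames (S)
B → miss, frames (S B)
P → miss, frames (S B P)
S → hit
M → miss, frames (S B P M)
B → hit
V → miss, evict S, frames (B P M V)
P → hit
S → miss, evict B, frames (P M V S)
B → miss, evict P, frames (M V S B)
Z → miss, evict M, frames (V S B Z)
V → hit
S → hit
V → hit
M → miss, evict V, frames (S B Z M)
Z → hit
V → miss, evict S, frames (B Z M V)
M → hit

{B, M, V, Z}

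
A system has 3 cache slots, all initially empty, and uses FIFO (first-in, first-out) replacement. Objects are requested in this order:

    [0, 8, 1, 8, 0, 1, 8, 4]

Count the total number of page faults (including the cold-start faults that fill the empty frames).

0 → miss, frames [0]
8 → miss, frames [0, 8]
1 → miss, frames [0, 8, 1]
8 → hit
0 → hit
1 → hit
8 → hit
4 → miss, evict 0, frames [8, 1, 4]
Page faults: 4.

4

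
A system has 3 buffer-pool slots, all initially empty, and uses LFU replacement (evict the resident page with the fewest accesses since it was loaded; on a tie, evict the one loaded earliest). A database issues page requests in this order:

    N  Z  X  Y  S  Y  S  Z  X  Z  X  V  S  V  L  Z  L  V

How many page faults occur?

13

N → miss, frames (N)
Z → miss, frames (N Z)
X → miss, frames (N Z X)
Y → miss, evict N, frames (Z X Y)
S → miss, evict Z, frames (X Y S)
Y → hit
S → hit
Z → miss, evict X, frames (Y S Z)
X → miss, evict Z, frames (Y S X)
Z → miss, evict X, frames (Y S Z)
X → miss, evict Z, frames (Y S X)
V → miss, evict X, frames (Y S V)
S → hit
V → hit
L → miss, evict Y, frames (S V L)
Z → miss, evict L, frames (S V Z)
L → miss, evict Z, frames (S V L)
V → hit
Page faults: 13.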